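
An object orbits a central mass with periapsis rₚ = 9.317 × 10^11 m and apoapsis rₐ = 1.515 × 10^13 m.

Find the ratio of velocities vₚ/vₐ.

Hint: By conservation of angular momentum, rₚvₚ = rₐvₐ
rₚ = 9.317 × 10^11 m
rₐ = 1.515 × 10^13 m
rₚvₚ = rₐvₐ  ⇒  vₚ/vₐ = rₐ/rₚ
vₚ/vₐ = (1.515 × 10^13) / (9.317 × 10^11) = 16.2606

Final answer: vₚ/vₐ = 16.26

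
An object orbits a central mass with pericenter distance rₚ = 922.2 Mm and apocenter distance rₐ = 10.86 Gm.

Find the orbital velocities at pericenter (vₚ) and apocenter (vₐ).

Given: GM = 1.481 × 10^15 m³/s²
rₚ = 922.2 Mm = 9.222 × 10^8 m
rₐ = 10.86 Gm = 1.086 × 10^10 m
GM = 1.481 × 10^15 m³/s²
a = (rₚ + rₐ)/2 = 5.8911 × 10^9 m
Vis-viva: v² = GM (2/r − 1/a)
vₚ² = 1.481 × 10^15 × (2.16873 × 10^-9 − 1.69748 × 10^-10) = 2.96049 × 10^6 m²/s²
vₚ = 1720.61 m/s ≈ 1.721 km/s
vₐ² = 1.481 × 10^15 × (1.84162 × 10^-10 − 1.69748 × 10^-10) = 21347.8 m²/s²
vₐ = 146.109 m/s ≈ 146.1 m/s

Final answer: vₚ = 1.721 km/s, vₐ = 146.1 m/s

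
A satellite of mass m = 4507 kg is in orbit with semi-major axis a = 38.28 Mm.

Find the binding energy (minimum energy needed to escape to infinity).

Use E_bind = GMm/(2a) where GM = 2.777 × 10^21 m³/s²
a = 38.28 Mm = 3.828 × 10^7 m
GM = 2.777 × 10^21 m³/s²
m = 4507 kg
GMm = 2.777 × 10^21 × 4507 = 1.25159 × 10^25 m³·kg/s²
2a = 7.656 × 10^7 m
E_bind = GMm/(2a) = 1.63479 × 10^17 J ≈ 163.5 PJ

Final answer: 163.5 PJ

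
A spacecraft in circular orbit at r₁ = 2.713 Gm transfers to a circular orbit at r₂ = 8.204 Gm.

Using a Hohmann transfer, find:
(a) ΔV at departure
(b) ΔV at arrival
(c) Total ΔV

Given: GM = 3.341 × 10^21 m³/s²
r₁ = 2.713 Gm = 2.713 × 10^9 m
r₂ = 8.204 Gm = 8.204 × 10^9 m
GM = 3.341 × 10^21 m³/s²
Transfer ellipse: a_t = (r₁ + r₂)/2 = 5.4585 × 10^9 m
Circular speed at r₁: v₁ = √(GM/r₁) = 1.10972 × 10^6 m/s
Transfer speed at r₁ (periapsis): v₁ₜ = √(GM(2/r₁ − 1/a_t)) = 1.36047 × 10^6 m/s
(a) ΔV₁ = v₁ₜ − v₁ = 250752 m/s ≈ 250.8 km/s
Circular speed at r₂: v₂ = √(GM/r₂) = 638154 m/s
Transfer speed at r₂ (apoapsis): v₂ₜ = √(GM(2/r₂ − 1/a_t)) = 449898 m/s
(b) ΔV₂ = v₂ − v₂ₜ = 188256 m/s ≈ 188.3 km/s
(c) ΔV_total = ΔV₁ + ΔV₂ = 439008 m/s ≈ 439 km/s

Final answer:
(a) ΔV₁ = 250.8 km/s
(b) ΔV₂ = 188.3 km/s
(c) ΔV_total = 439 km/s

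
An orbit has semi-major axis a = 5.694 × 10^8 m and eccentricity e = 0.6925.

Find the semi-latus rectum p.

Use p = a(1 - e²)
a = 5.694 × 10^8 m
e = 0.6925,  e² = 0.479556,  1 − e² = 0.520444
p = a(1 − e²) = 5.694 × 10^8 m × 0.520444 = 2.96341 × 10^8 m ≈ 2.963 × 10^8 m

Final answer: p = 2.963 × 10^8 m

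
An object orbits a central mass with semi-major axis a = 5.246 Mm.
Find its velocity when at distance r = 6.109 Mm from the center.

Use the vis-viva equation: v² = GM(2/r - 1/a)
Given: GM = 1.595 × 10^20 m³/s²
a = 5.246 Mm = 5.246 × 10^6 m
r = 6.109 Mm = 6.109 × 10^6 m
GM = 1.595 × 10^20 m³/s²
2/r − 1/a = 3.27386 × 10^-7 − 1.90621 × 10^-7 = 1.36764 × 10^-7 m⁻¹
v² = GM (2/r − 1/a) = 2.18139 × 10^13 m²/s²
v = 4.67054 × 10^6 m/s ≈ 4671 km/s

Final answer: 4671 km/s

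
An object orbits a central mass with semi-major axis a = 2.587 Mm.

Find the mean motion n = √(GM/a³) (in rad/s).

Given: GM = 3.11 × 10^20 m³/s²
a = 2.587 Mm = 2.587 × 10^6 m
GM = 3.11 × 10^20 m³/s²
a³ = 1.73137 × 10^19 m³
GM/a³ = (3.11 × 10^20) / (1.73137 × 10^19) = 17.9627 s⁻²
n = √(GM/a³) = 4.23824 rad/s ≈ 4.238 rad/s

Final answer: n = 4.238 rad/s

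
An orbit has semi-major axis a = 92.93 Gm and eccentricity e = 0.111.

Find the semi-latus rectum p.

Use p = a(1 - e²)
a = 92.93 Gm = 9.293 × 10^10 m
e = 0.111,  e² = 0.012321,  1 − e² = 0.987679
p = a(1 − e²) = 9.293 × 10^10 m × 0.987679 = 9.1785 × 10^10 m ≈ 91.79 Gm

Final answer: p = 91.79 Gm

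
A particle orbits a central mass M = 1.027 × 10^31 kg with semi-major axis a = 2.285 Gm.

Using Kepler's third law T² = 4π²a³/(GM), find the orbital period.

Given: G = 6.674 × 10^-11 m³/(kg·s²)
M = 1.027 × 10^31 kg
GM = G × M = 6.674 × 10^-11 × 1.027 × 10^31 = 6.8542 × 10^20 m³/s²
a = 2.285 Gm = 2.285 × 10^9 m
a³ = 1.19305 × 10^28 m³
T = 2π √(a³/GM) = 2π √((1.19305 × 10^28) / (6.8542 × 10^20)) = 2π × 4172.06 s
T = 26213.9 s ≈ 7.282 hours

Final answer: 7.282 hours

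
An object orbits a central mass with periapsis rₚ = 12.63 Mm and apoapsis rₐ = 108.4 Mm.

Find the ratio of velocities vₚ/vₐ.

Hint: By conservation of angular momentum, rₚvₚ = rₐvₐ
rₚ = 12.63 Mm = 1.263 × 10^7 m
rₐ = 108.4 Mm = 1.084 × 10^8 m
rₚvₚ = rₐvₐ  ⇒  vₚ/vₐ = rₐ/rₚ
vₚ/vₐ = (1.084 × 10^8) / (1.263 × 10^7) = 8.58274

Final answer: vₚ/vₐ = 8.583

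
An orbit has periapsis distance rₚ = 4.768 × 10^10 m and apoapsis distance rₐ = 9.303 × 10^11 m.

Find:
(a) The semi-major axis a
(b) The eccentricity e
rₚ = 4.768 × 10^10 m
rₐ = 9.303 × 10^11 m
(a) a = (rₚ + rₐ)/2 = 4.8899 × 10^11 m ≈ 4.89 × 10^11 m
(b) e = (rₐ − rₚ)/(rₐ + rₚ) = (8.8262 × 10^11) / (9.7798 × 10^11) = 0.902493

Final answer:
(a) a = 4.89 × 10^11 m
(b) e = 0.9025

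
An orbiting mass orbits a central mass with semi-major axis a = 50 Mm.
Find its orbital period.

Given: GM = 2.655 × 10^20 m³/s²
a = 50 Mm = 5 × 10^7 m
GM = 2.655 × 10^20 m³/s²
a³ = 1.25 × 10^23 m³
T = 2π √(a³/GM) = 2π √((1.25 × 10^23) / (2.655 × 10^20)) = 2π × 21.6982 s
T = 136.334 s ≈ 2.272 minutes

Final answer: 2.272 minutes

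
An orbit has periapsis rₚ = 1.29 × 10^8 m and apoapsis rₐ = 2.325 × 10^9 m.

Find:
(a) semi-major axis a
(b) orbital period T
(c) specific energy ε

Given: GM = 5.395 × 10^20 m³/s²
rₚ = 1.29 × 10^8 m
rₐ = 2.325 × 10^9 m
GM = 5.395 × 10^20 m³/s²
a = (rₚ + rₐ)/2 = 1.227 × 10^9 m
e = (rₐ − rₚ)/(rₐ + rₚ) = (2.196 × 10^9) / (2.454 × 10^9) = 0.894866
(a) a = 1.227 × 10^9 m ≈ 1.227 × 10^9 m
(b) a³ = 1.84728 × 10^27 m³;  T = 2π √(a³/GM) = 2π × 1850.42 s = 11626.6 s ≈ 3.23 hours
(c) 2a = 2.454 × 10^9 m;  ε = −GM/(2a) = -2.19845 × 10^11 J/kg ≈ -219.8 GJ/kg

Final answer:
(a) semi-major axis a = 1.227 × 10^9 m
(b) orbital period T = 3.23 hours
(c) specific energy ε = -219.8 GJ/kg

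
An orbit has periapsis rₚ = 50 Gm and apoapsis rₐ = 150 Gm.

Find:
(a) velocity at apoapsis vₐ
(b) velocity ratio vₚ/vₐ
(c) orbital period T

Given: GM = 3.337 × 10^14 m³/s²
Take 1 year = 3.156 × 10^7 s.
rₚ = 50 Gm = 5 × 10^10 m
rₐ = 150 Gm = 1.5 × 10^11 m
GM = 3.337 × 10^14 m³/s²
a = (rₚ + rₐ)/2 = 1 × 10^11 m
e = (rₐ − rₚ)/(rₐ + rₚ) = (1 × 10^11) / (2 × 10^11) = 0.5
(a) vₐ² = GM (2/rₐ − 1/a) = 3.337 × 10^14 × (1.33333 × 10^-11 − 1 × 10^-11) = 1112.33 m²/s²;  vₐ = 33.3517 m/s ≈ 33.35 m/s
(b) vₚ/vₐ = rₐ/rₚ (angular momentum) = (1.5 × 10^11) / (5 × 10^10) = 3 ≈ 3
(c) a³ = 1 × 10^33 m³;  T = 2π √(a³/GM) = 2π × 1.7311 × 10^9 s = 1.08768 × 10^10 s ≈ 344.6 years

Final answer:
(a) velocity at apoapsis vₐ = 33.35 m/s
(b) velocity ratio vₚ/vₐ = 3
(c) orbital period T = 344.6 years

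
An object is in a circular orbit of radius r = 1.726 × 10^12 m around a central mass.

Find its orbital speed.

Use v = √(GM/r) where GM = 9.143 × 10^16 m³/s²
r = 1.726 × 10^12 m
GM = 9.143 × 10^16 m³/s²
GM/r = (9.143 × 10^16) / (1.726 × 10^12) = 52972.2 m²/s²
v = √(GM/r) = 230.157 m/s ≈ 230.2 m/s

Final answer: 230.2 m/s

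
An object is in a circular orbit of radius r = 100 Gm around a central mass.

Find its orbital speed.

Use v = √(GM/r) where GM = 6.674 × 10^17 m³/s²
r = 100 Gm = 1 × 10^11 m
GM = 6.674 × 10^17 m³/s²
GM/r = (6.674 × 10^17) / (1 × 10^11) = 6.674 × 10^6 m²/s²
v = √(GM/r) = 2583.41 m/s ≈ 2.583 km/s

Final answer: 2.583 km/s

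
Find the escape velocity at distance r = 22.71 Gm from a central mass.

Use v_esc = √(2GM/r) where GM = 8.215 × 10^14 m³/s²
r = 22.71 Gm = 2.271 × 10^10 m
GM = 8.215 × 10^14 m³/s²
2GM/r = 2 × (8.215 × 10^14) / (2.271 × 10^10) = 72347 m²/s²
v_esc = √(2GM/r) = 268.974 m/s ≈ 269 m/s

Final answer: 269 m/s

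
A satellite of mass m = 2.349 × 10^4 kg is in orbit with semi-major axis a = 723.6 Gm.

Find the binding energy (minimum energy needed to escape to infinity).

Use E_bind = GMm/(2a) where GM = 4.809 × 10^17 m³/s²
a = 723.6 Gm = 7.236 × 10^11 m
GM = 4.809 × 10^17 m³/s²
m = 2.349 × 10^4 kg
GMm = 4.809 × 10^17 × 23490 = 1.12963 × 10^22 m³·kg/s²
2a = 1.4472 × 10^12 m
E_bind = GMm/(2a) = 7.80565 × 10^9 J ≈ 7.806 GJ

Final answer: 7.806 GJ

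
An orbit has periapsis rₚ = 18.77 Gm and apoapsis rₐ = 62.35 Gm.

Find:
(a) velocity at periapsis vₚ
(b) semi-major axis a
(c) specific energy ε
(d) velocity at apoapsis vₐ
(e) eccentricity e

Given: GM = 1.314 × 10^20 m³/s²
rₚ = 18.77 Gm = 1.877 × 10^10 m
rₐ = 62.35 Gm = 6.235 × 10^10 m
GM = 1.314 × 10^20 m³/s²
a = (rₚ + rₐ)/2 = 4.056 × 10^10 m
e = (rₐ − rₚ)/(rₐ + rₚ) = (4.358 × 10^10) / (8.112 × 10^10) = 0.537229
(a) vₚ² = GM (2/rₚ − 1/a) = 1.314 × 10^20 × (1.06553 × 10^-10 − 2.46548 × 10^-11) = 1.07614 × 10^10 m²/s²;  vₚ = 103737 m/s ≈ 103.7 km/s
(b) a = 4.056 × 10^10 m ≈ 40.56 Gm
(c) 2a = 8.112 × 10^10 m;  ε = −GM/(2a) = -1.61982 × 10^9 J/kg ≈ -1.62 GJ/kg
(d) vₐ² = GM (2/rₐ − 1/a) = 1.314 × 10^20 × (3.2077 × 10^-11 − 2.46548 × 10^-11) = 9.75271 × 10^8 m²/s²;  vₐ = 31229.3 m/s ≈ 31.23 km/s
(e) e = 0.537229 ≈ 0.5372

Final answer:
(a) velocity at periapsis vₚ = 103.7 km/s
(b) semi-major axis a = 40.56 Gm
(c) specific energy ε = -1.62 GJ/kg
(d) velocity at apoapsis vₐ = 31.23 km/s
(e) eccentricity e = 0.5372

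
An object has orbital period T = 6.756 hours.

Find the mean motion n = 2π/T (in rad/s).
T = 6.756 hours = 24321.6 s
n = 2π / 24321.6 s = 0.000258338 rad/s ≈ 0.0002583 rad/s

Final answer: n = 0.0002583 rad/s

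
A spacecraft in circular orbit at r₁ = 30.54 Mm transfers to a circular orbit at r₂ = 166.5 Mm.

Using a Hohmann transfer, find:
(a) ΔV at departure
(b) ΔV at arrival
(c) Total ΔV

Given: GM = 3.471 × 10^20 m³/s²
r₁ = 30.54 Mm = 3.054 × 10^7 m
r₂ = 166.5 Mm = 1.665 × 10^8 m
GM = 3.471 × 10^20 m³/s²
Transfer ellipse: a_t = (r₁ + r₂)/2 = 9.852 × 10^7 m
Circular speed at r₁: v₁ = √(GM/r₁) = 3.37126 × 10^6 m/s
Transfer speed at r₁ (periapsis): v₁ₜ = √(GM(2/r₁ − 1/a_t)) = 4.38266 × 10^6 m/s
(a) ΔV₁ = v₁ₜ − v₁ = 1.0114 × 10^6 m/s ≈ 1011 km/s
Circular speed at r₂: v₂ = √(GM/r₂) = 1.44384 × 10^6 m/s
Transfer speed at r₂ (apoapsis): v₂ₜ = √(GM(2/r₂ − 1/a_t)) = 803882 m/s
(b) ΔV₂ = v₂ − v₂ₜ = 639961 m/s ≈ 640 km/s
(c) ΔV_total = ΔV₁ + ΔV₂ = 1.65136 × 10^6 m/s ≈ 1651 km/s

Final answer:
(a) ΔV₁ = 1011 km/s
(b) ΔV₂ = 640 km/s
(c) ΔV_total = 1651 km/s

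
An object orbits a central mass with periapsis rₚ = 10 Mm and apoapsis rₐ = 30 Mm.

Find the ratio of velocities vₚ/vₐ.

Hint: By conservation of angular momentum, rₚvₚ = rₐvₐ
rₚ = 10 Mm = 1 × 10^7 m
rₐ = 30 Mm = 3 × 10^7 m
rₚvₚ = rₐvₐ  ⇒  vₚ/vₐ = rₐ/rₚ
vₚ/vₐ = (3 × 10^7) / (1 × 10^7) = 3

Final answer: vₚ/vₐ = 3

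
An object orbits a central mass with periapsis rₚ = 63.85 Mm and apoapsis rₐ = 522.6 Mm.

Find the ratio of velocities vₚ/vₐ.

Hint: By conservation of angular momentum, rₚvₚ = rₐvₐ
rₚ = 63.85 Mm = 6.385 × 10^7 m
rₐ = 522.6 Mm = 5.226 × 10^8 m
rₚvₚ = rₐvₐ  ⇒  vₚ/vₐ = rₐ/rₚ
vₚ/vₐ = (5.226 × 10^8) / (6.385 × 10^7) = 8.18481

Final answer: vₚ/vₐ = 8.185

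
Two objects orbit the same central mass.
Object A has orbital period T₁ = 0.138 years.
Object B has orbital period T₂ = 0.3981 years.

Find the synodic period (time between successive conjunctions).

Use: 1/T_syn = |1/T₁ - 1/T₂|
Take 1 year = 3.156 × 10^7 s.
T₁ = 0.138 years = 4.35528 × 10^6 s
T₂ = 0.3981 years = 1.2564 × 10^7 s
1/T₁ = 2.29606 × 10^-7 s⁻¹
1/T₂ = 7.95923 × 10^-8 s⁻¹
|1/T₁ − 1/T₂| = 1.50014 × 10^-7 s⁻¹
T_syn = 1 / |1/T₁ − 1/T₂| = 6.66604 × 10^6 s ≈ 0.2112 years

Final answer: T_syn = 0.2112 years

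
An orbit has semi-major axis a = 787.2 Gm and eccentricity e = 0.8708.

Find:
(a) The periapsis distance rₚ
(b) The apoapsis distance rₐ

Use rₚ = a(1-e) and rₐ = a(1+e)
a = 787.2 Gm = 7.872 × 10^11 m
e = 0.8708:  1 − e = 0.1292,  1 + e = 1.8708
(a) rₚ = a(1 − e) = 7.872 × 10^11 m × 0.1292 = 1.01706 × 10^11 m ≈ 101.7 Gm
(b) rₐ = a(1 + e) = 7.872 × 10^11 m × 1.8708 = 1.47269 × 10^12 m ≈ 1.473 Tm

Final answer:
(a) rₚ = 101.7 Gm
(b) rₐ = 1.473 Tm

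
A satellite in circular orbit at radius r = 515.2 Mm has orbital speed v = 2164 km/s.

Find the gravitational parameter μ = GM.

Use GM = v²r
r = 515.2 Mm = 5.152 × 10^8 m
v = 2164 km/s = 2.164 × 10^6 m/s
v² = 4.6829 × 10^12 m²/s²
GM = v²r = 4.6829 × 10^12 × 5.152 × 10^8 = 2.41263 × 10^21 m³/s²
GM ≈ 2.413 × 10^21 m³/s²

Final answer: GM = 2.413 × 10^21 m³/s²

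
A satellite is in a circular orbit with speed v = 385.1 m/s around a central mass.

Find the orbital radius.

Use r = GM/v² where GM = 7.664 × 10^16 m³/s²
v = 385.1 m/s
GM = 7.664 × 10^16 m³/s²
v² = 148302 m²/s²
r = GM/v² = (7.664 × 10^16) / 148302 = 5.16783 × 10^11 m ≈ 5.168 × 10^11 m

Final answer: 5.168 × 10^11 m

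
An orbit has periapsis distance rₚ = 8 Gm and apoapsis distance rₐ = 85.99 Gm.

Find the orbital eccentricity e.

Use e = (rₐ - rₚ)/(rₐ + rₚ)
rₚ = 8 Gm = 8 × 10^9 m
rₐ = 85.99 Gm = 8.599 × 10^10 m
rₐ − rₚ = 7.799 × 10^10 m
rₐ + rₚ = 9.399 × 10^10 m
e = (rₐ − rₚ)/(rₐ + rₚ) = 0.829769

Final answer: e = 0.8298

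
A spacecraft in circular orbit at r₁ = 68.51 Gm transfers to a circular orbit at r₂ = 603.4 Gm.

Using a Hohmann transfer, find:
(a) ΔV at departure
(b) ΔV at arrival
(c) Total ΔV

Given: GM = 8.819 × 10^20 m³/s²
r₁ = 68.51 Gm = 6.851 × 10^10 m
r₂ = 603.4 Gm = 6.034 × 10^11 m
GM = 8.819 × 10^20 m³/s²
Transfer ellipse: a_t = (r₁ + r₂)/2 = 3.35955 × 10^11 m
Circular speed at r₁: v₁ = √(GM/r₁) = 113457 m/s
Transfer speed at r₁ (periapsis): v₁ₜ = √(GM(2/r₁ − 1/a_t)) = 152053 m/s
(a) ΔV₁ = v₁ₜ − v₁ = 38595.6 m/s ≈ 38.6 km/s
Circular speed at r₂: v₂ = √(GM/r₂) = 38230.2 m/s
Transfer speed at r₂ (apoapsis): v₂ₜ = √(GM(2/r₂ − 1/a_t)) = 17264.1 m/s
(b) ΔV₂ = v₂ − v₂ₜ = 20966.2 m/s ≈ 20.97 km/s
(c) ΔV_total = ΔV₁ + ΔV₂ = 59561.7 m/s ≈ 59.56 km/s

Final answer:
(a) ΔV₁ = 38.6 km/s
(b) ΔV₂ = 20.97 km/s
(c) ΔV_total = 59.56 km/s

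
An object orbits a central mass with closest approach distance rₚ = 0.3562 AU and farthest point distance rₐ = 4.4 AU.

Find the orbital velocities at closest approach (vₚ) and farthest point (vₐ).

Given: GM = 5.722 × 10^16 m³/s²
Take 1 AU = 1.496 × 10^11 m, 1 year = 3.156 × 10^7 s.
rₚ = 0.3562 AU = 5.32875 × 10^10 m
rₐ = 4.4 AU = 6.5824 × 10^11 m
GM = 5.722 × 10^16 m³/s²
a = (rₚ + rₐ)/2 = 3.55764 × 10^11 m
Vis-viva: v² = GM (2/r − 1/a)
vₚ² = 5.722 × 10^16 × (3.75322 × 10^-11 − 2.81085 × 10^-12) = 1.98676 × 10^6 m²/s²
vₚ = 1409.52 m/s ≈ 0.2974 AU/year
vₐ² = 5.722 × 10^16 × (3.03841 × 10^-12 − 2.81085 × 10^-12) = 13020.5 m²/s²
vₐ = 114.107 m/s ≈ 114.1 m/s

Final answer: vₚ = 0.2974 AU/year, vₐ = 114.1 m/s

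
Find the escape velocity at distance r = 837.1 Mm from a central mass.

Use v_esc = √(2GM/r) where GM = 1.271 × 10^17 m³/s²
r = 837.1 Mm = 8.371 × 10^8 m
GM = 1.271 × 10^17 m³/s²
2GM/r = 2 × (1.271 × 10^17) / (8.371 × 10^8) = 3.03667 × 10^8 m²/s²
v_esc = √(2GM/r) = 17426.1 m/s ≈ 17.43 km/s

Final answer: 17.43 km/s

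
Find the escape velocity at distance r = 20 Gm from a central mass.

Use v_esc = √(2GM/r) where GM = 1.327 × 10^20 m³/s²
r = 20 Gm = 2 × 10^10 m
GM = 1.327 × 10^20 m³/s²
2GM/r = 2 × (1.327 × 10^20) / (2 × 10^10) = 1.327 × 10^10 m²/s²
v_esc = √(2GM/r) = 115195 m/s ≈ 115.2 km/s

Final answer: 115.2 km/s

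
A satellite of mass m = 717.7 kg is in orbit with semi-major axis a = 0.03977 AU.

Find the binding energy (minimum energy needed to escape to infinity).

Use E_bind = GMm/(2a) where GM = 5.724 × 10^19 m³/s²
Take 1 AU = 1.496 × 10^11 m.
a = 0.03977 AU = 5.94959 × 10^9 m
GM = 5.724 × 10^19 m³/s²
m = 717.7 kg
GMm = 5.724 × 10^19 × 717.7 = 4.10811 × 10^22 m³·kg/s²
2a = 1.18992 × 10^10 m
E_bind = GMm/(2a) = 3.45243 × 10^12 J ≈ 3.452 TJ

Final answer: 3.452 TJ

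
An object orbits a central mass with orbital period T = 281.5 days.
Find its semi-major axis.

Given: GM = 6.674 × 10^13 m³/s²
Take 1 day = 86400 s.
T = 281.5 days = 2.43216 × 10^7 s
GM = 6.674 × 10^13 m³/s²
Kepler's third law: a³ = GM T² / (4π²)
T² = 5.9154 × 10^14 s²
a³ = (6.674 × 10^13) × (5.9154 × 10^14) / (4π²) = 1.00002 × 10^27 m³
a = (a³)^(1/3) = 1.00001 × 10^9 m ≈ 1 Gm

Final answer: 1 Gm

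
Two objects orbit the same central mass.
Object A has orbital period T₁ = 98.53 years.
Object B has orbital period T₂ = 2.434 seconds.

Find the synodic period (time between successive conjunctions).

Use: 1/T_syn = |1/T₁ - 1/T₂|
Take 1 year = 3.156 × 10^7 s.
T₁ = 98.53 years = 3.10961 × 10^9 s
T₂ = 2.434 seconds
1/T₁ = 3.21584 × 10^-10 s⁻¹
1/T₂ = 0.410846 s⁻¹
|1/T₁ − 1/T₂| = 0.410846 s⁻¹
T_syn = 1 / |1/T₁ − 1/T₂| = 2.434 s ≈ 2.434 seconds

Final answer: T_syn = 2.434 seconds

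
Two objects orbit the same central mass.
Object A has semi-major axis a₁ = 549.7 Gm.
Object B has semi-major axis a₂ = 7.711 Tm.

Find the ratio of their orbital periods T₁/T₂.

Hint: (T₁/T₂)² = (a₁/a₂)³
a₁ = 549.7 Gm = 5.497 × 10^11 m
a₂ = 7.711 Tm = 7.711 × 10^12 m
a₁/a₂ = 0.0712878
T₁/T₂ = (a₁/a₂)^(3/2) = (0.0712878)^1.5 = 0.0190337

Final answer: T₁/T₂ = 0.01903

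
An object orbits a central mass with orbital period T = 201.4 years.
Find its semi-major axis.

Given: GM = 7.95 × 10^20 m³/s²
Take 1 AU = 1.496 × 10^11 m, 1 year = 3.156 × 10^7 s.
T = 201.4 years = 6.35618 × 10^9 s
GM = 7.95 × 10^20 m³/s²
Kepler's third law: a³ = GM T² / (4π²)
T² = 4.04011 × 10^19 s²
a³ = (7.95 × 10^20) × (4.04011 × 10^19) / (4π²) = 8.1358 × 10^38 m³
a = (a³)^(1/3) = 9.33541 × 10^12 m ≈ 62.4 AU

Final answer: 62.4 AU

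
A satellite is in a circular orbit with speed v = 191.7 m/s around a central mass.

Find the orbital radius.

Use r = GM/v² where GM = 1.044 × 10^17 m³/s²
v = 191.7 m/s
GM = 1.044 × 10^17 m³/s²
v² = 36748.9 m²/s²
r = GM/v² = (1.044 × 10^17) / 36748.9 = 2.8409 × 10^12 m ≈ 2.841 Tm

Final answer: 2.841 Tm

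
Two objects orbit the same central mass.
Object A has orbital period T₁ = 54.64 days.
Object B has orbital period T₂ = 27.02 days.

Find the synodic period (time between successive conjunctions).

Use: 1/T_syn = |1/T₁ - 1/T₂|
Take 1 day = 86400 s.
T₁ = 54.64 days = 4.7209 × 10^6 s
T₂ = 27.02 days = 2.33453 × 10^6 s
1/T₁ = 2.11824 × 10^-7 s⁻¹
1/T₂ = 4.28352 × 10^-7 s⁻¹
|1/T₁ − 1/T₂| = 2.16528 × 10^-7 s⁻¹
T_syn = 1 / |1/T₁ − 1/T₂| = 4.61834 × 10^6 s ≈ 53.45 days

Final answer: T_syn = 53.45 days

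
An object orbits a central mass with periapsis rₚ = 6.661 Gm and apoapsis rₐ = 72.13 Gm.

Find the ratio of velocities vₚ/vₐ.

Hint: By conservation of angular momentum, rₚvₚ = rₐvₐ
rₚ = 6.661 Gm = 6.661 × 10^9 m
rₐ = 72.13 Gm = 7.213 × 10^10 m
rₚvₚ = rₐvₐ  ⇒  vₚ/vₐ = rₐ/rₚ
vₚ/vₐ = (7.213 × 10^10) / (6.661 × 10^9) = 10.8287

Final answer: vₚ/vₐ = 10.83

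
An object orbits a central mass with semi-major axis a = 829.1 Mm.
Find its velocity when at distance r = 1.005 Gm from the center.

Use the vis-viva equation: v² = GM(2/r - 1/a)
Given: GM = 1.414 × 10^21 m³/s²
a = 829.1 Mm = 8.291 × 10^8 m
r = 1.005 Gm = 1.005 × 10^9 m
GM = 1.414 × 10^21 m³/s²
2/r − 1/a = 1.99005 × 10^-9 − 1.20613 × 10^-9 = 7.83923 × 10^-10 m⁻¹
v² = GM (2/r − 1/a) = 1.10847 × 10^12 m²/s²
v = 1.05284 × 10^6 m/s ≈ 1053 km/s

Final answer: 1053 km/s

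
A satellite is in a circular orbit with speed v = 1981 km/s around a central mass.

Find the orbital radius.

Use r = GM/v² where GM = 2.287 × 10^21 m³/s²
v = 1981 km/s = 1.981 × 10^6 m/s
GM = 2.287 × 10^21 m³/s²
v² = 3.92436 × 10^12 m²/s²
r = GM/v² = (2.287 × 10^21) / (3.92436 × 10^12) = 5.8277 × 10^8 m ≈ 582.8 Mm

Final answer: 582.8 Mm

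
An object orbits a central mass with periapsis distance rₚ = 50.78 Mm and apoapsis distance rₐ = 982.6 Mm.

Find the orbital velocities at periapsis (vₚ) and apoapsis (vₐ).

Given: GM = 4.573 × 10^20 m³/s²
rₚ = 50.78 Mm = 5.078 × 10^7 m
rₐ = 982.6 Mm = 9.826 × 10^8 m
GM = 4.573 × 10^20 m³/s²
a = (rₚ + rₐ)/2 = 5.1669 × 10^8 m
Vis-viva: v² = GM (2/r − 1/a)
vₚ² = 4.573 × 10^20 × (3.93856 × 10^-8 − 1.9354 × 10^-9) = 1.7126 × 10^13 m²/s²
vₚ = 4.13835 × 10^6 m/s ≈ 4138 km/s
vₐ² = 4.573 × 10^20 × (2.03542 × 10^-9 − 1.9354 × 10^-9) = 4.5739 × 10^10 m²/s²
vₐ = 213867 m/s ≈ 213.9 km/s

Final answer: vₚ = 4138 km/s, vₐ = 213.9 km/s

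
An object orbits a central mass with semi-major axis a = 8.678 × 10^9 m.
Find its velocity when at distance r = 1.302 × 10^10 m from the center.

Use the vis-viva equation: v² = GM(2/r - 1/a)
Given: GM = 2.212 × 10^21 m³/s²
a = 8.678 × 10^9 m
r = 1.302 × 10^10 m
GM = 2.212 × 10^21 m³/s²
2/r − 1/a = 1.5361 × 10^-10 − 1.15234 × 10^-10 = 3.83759 × 10^-11 m⁻¹
v² = GM (2/r − 1/a) = 8.48875 × 10^10 m²/s²
v = 291355 m/s ≈ 291.4 km/s

Final answer: 291.4 km/s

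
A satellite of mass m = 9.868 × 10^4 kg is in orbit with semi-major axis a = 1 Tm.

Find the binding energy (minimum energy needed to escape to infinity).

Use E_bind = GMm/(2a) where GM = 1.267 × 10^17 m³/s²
a = 1 Tm = 1 × 10^12 m
GM = 1.267 × 10^17 m³/s²
m = 9.868 × 10^4 kg
GMm = 1.267 × 10^17 × 98680 = 1.25028 × 10^22 m³·kg/s²
2a = 2 × 10^12 m
E_bind = GMm/(2a) = 6.25138 × 10^9 J ≈ 6.251 GJ

Final answer: 6.251 GJ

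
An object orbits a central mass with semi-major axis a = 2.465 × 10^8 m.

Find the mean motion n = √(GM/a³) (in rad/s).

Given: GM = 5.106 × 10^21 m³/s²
a = 2.465 × 10^8 m
GM = 5.106 × 10^21 m³/s²
a³ = 1.49779 × 10^25 m³
GM/a³ = (5.106 × 10^21) / (1.49779 × 10^25) = 0.000340902 s⁻²
n = √(GM/a³) = 0.0184635 rad/s ≈ 0.01846 rad/s

Final answer: n = 0.01846 rad/s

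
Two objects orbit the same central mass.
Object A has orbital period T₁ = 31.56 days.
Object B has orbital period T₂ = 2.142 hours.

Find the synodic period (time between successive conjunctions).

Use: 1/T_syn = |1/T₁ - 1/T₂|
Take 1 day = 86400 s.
T₁ = 31.56 days = 2.72678 × 10^6 s
T₂ = 2.142 hours = 7711.2 s
1/T₁ = 3.66732 × 10^-7 s⁻¹
1/T₂ = 0.000129682 s⁻¹
|1/T₁ − 1/T₂| = 0.000129315 s⁻¹
T_syn = 1 / |1/T₁ − 1/T₂| = 7733.07 s ≈ 2.148 hours

Final answer: T_syn = 2.148 hours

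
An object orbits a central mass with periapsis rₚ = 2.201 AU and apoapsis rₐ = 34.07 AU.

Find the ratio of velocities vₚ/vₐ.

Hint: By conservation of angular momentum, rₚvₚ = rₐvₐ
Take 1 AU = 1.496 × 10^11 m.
rₚ = 2.201 AU = 3.2927 × 10^11 m
rₐ = 34.07 AU = 5.09687 × 10^12 m
rₚvₚ = rₐvₐ  ⇒  vₚ/vₐ = rₐ/rₚ
vₚ/vₐ = (5.09687 × 10^12) / (3.2927 × 10^11) = 15.4793

Final answer: vₚ/vₐ = 15.48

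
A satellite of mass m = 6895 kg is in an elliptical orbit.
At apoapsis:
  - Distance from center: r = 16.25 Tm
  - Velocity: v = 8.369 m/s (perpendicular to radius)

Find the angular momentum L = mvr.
r = 16.25 Tm = 1.625 × 10^13 m
v = 8.369 m/s
vr = 8.369 × 1.625 × 10^13 = 1.35996 × 10^14 m²/s
L = m × vr = 6895 × 1.35996 × 10^14 = 9.37694 × 10^17 kg·m²/s ≈ 9.377 × 10^17 kg·m²/s

Final answer: L = 9.377 × 10^17 kg·m²/s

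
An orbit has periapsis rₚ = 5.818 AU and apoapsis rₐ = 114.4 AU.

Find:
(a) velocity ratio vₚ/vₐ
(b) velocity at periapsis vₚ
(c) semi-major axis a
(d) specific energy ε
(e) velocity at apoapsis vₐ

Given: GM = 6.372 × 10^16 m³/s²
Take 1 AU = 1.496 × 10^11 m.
rₚ = 5.818 AU = 8.70373 × 10^11 m
rₐ = 114.4 AU = 1.71142 × 10^13 m
GM = 6.372 × 10^16 m³/s²
a = (rₚ + rₐ)/2 = 8.99231 × 10^12 m
e = (rₐ − rₚ)/(rₐ + rₚ) = (1.62439 × 10^13) / (1.79846 × 10^13) = 0.903209
(a) vₚ/vₐ = rₐ/rₚ (angular momentum) = (1.71142 × 10^13) / (8.70373 × 10^11) = 19.6631 ≈ 19.66
(b) vₚ² = GM (2/rₚ − 1/a) = 6.372 × 10^16 × (2.29787 × 10^-12 − 1.11206 × 10^-13) = 139334 m²/s²;  vₚ = 373.275 m/s ≈ 373.3 m/s
(c) a = 8.99231 × 10^12 m ≈ 60.11 AU
(d) 2a = 1.79846 × 10^13 m;  ε = −GM/(2a) = -3543.03 J/kg ≈ -3.543 kJ/kg
(e) vₐ² = GM (2/rₐ − 1/a) = 6.372 × 10^16 × (1.16862 × 10^-13 − 1.11206 × 10^-13) = 360.373 m²/s²;  vₐ = 18.9835 m/s ≈ 18.98 m/s

Final answer:
(a) velocity ratio vₚ/vₐ = 19.66
(b) velocity at periapsis vₚ = 373.3 m/s
(c) semi-major axis a = 60.11 AU
(d) specific energy ε = -3.543 kJ/kg
(e) velocity at apoapsis vₐ = 18.98 m/s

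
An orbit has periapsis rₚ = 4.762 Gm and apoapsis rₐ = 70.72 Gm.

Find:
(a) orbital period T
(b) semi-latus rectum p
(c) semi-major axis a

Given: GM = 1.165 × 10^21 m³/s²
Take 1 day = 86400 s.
rₚ = 4.762 Gm = 4.762 × 10^9 m
rₐ = 70.72 Gm = 7.072 × 10^10 m
GM = 1.165 × 10^21 m³/s²
a = (rₚ + rₐ)/2 = 3.7741 × 10^10 m
e = (rₐ − rₚ)/(rₐ + rₚ) = (6.5958 × 10^10) / (7.5482 × 10^10) = 0.873824
(a) a³ = 5.37576 × 10^31 m³;  T = 2π √(a³/GM) = 2π × 214811 s = 1.3497 × 10^6 s ≈ 15.62 days
(b) 1 − e² = 0.236431;  p = a(1 − e²) = 3.7741 × 10^10 × 0.236431 = 8.92315 × 10^9 m ≈ 8.923 Gm
(c) a = 3.7741 × 10^10 m ≈ 37.74 Gm

Final answer:
(a) orbital period T = 15.62 days
(b) semi-latus rectum p = 8.923 Gm
(c) semi-major axis a = 37.74 Gm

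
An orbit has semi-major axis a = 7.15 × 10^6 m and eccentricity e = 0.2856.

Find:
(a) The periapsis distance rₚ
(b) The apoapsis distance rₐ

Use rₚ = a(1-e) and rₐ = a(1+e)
a = 7.15 × 10^6 m
e = 0.2856:  1 − e = 0.7144,  1 + e = 1.2856
(a) rₚ = a(1 − e) = 7.15 × 10^6 m × 0.7144 = 5.10796 × 10^6 m ≈ 5.108 × 10^6 m
(b) rₐ = a(1 + e) = 7.15 × 10^6 m × 1.2856 = 9.19204 × 10^6 m ≈ 9.192 × 10^6 m

Final answer:
(a) rₚ = 5.108 × 10^6 m
(b) rₐ = 9.192 × 10^6 m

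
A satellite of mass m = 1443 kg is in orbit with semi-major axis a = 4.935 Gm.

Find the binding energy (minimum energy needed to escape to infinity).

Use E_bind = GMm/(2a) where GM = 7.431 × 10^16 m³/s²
a = 4.935 Gm = 4.935 × 10^9 m
GM = 7.431 × 10^16 m³/s²
m = 1443 kg
GMm = 7.431 × 10^16 × 1443 = 1.07229 × 10^20 m³·kg/s²
2a = 9.87 × 10^9 m
E_bind = GMm/(2a) = 1.08642 × 10^10 J ≈ 10.86 GJ

Final answer: 10.86 GJ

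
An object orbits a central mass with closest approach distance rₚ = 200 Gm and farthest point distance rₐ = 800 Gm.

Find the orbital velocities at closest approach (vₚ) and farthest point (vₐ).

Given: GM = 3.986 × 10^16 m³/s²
rₚ = 200 Gm = 2 × 10^11 m
rₐ = 800 Gm = 8 × 10^11 m
GM = 3.986 × 10^16 m³/s²
a = (rₚ + rₐ)/2 = 5 × 10^11 m
Vis-viva: v² = GM (2/r − 1/a)
vₚ² = 3.986 × 10^16 × (1 × 10^-11 − 2 × 10^-12) = 318880 m²/s²
vₚ = 564.695 m/s ≈ 564.7 m/s
vₐ² = 3.986 × 10^16 × (2.5 × 10^-12 − 2 × 10^-12) = 19930 m²/s²
vₐ = 141.174 m/s ≈ 141.2 m/s

Final answer: vₚ = 564.7 m/s, vₐ = 141.2 m/s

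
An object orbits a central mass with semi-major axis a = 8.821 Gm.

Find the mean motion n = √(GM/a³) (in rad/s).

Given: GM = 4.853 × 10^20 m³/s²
a = 8.821 Gm = 8.821 × 10^9 m
GM = 4.853 × 10^20 m³/s²
a³ = 6.86362 × 10^29 m³
GM/a³ = (4.853 × 10^20) / (6.86362 × 10^29) = 7.07061 × 10^-10 s⁻²
n = √(GM/a³) = 2.65906 × 10^-5 rad/s ≈ 2.659 × 10^-5 rad/s

Final answer: n = 2.659 × 10^-5 rad/s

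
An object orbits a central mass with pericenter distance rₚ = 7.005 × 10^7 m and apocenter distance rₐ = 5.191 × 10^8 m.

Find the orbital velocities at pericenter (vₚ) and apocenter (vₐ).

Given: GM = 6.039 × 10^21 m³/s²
rₚ = 7.005 × 10^7 m
rₐ = 5.191 × 10^8 m
GM = 6.039 × 10^21 m³/s²
a = (rₚ + rₐ)/2 = 2.94575 × 10^8 m
Vis-viva: v² = GM (2/r − 1/a)
vₚ² = 6.039 × 10^21 × (2.8551 × 10^-8 − 3.39472 × 10^-9) = 1.51919 × 10^14 m²/s²
vₚ = 1.23255 × 10^7 m/s ≈ 1.233 × 10^4 km/s
vₐ² = 6.039 × 10^21 × (3.85282 × 10^-9 − 3.39472 × 10^-9) = 2.76647 × 10^12 m²/s²
vₐ = 1.66327 × 10^6 m/s ≈ 1663 km/s

Final answer: vₚ = 1.233 × 10^4 km/s, vₐ = 1663 km/s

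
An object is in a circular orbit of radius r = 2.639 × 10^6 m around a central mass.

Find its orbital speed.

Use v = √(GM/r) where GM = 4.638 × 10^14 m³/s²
r = 2.639 × 10^6 m
GM = 4.638 × 10^14 m³/s²
GM/r = (4.638 × 10^14) / (2.639 × 10^6) = 1.75748 × 10^8 m²/s²
v = √(GM/r) = 13257 m/s ≈ 13.26 km/s

Final answer: 13.26 km/s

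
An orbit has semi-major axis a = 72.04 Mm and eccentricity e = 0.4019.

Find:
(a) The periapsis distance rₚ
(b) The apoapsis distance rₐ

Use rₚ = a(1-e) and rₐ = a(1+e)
a = 72.04 Mm = 7.204 × 10^7 m
e = 0.4019:  1 − e = 0.5981,  1 + e = 1.4019
(a) rₚ = a(1 − e) = 7.204 × 10^7 m × 0.5981 = 4.30871 × 10^7 m ≈ 43.09 Mm
(b) rₐ = a(1 + e) = 7.204 × 10^7 m × 1.4019 = 1.00993 × 10^8 m ≈ 101 Mm

Final answer:
(a) rₚ = 43.09 Mm
(b) rₐ = 101 Mm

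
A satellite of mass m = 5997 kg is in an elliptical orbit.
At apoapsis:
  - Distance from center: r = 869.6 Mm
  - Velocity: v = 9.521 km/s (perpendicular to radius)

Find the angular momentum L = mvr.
r = 869.6 Mm = 8.696 × 10^8 m
v = 9.521 km/s = 9521 m/s
vr = 9521 × 8.696 × 10^8 = 8.27946 × 10^12 m²/s
L = m × vr = 5997 × 8.27946 × 10^12 = 4.96519 × 10^16 kg·m²/s ≈ 4.965 × 10^16 kg·m²/s

Final answer: L = 4.965 × 10^16 kg·m²/s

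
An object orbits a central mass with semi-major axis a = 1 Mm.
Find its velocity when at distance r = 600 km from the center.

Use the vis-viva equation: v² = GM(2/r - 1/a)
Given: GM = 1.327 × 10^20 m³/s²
a = 1 Mm = 1 × 10^6 m
r = 600 km = 600000 m
GM = 1.327 × 10^20 m³/s²
2/r − 1/a = 3.33333 × 10^-6 − 1 × 10^-6 = 2.33333 × 10^-6 m⁻¹
v² = GM (2/r − 1/a) = 3.09633 × 10^14 m²/s²
v = 1.75964 × 10^7 m/s ≈ 1.76 × 10^4 km/s

Final answer: 1.76 × 10^4 km/s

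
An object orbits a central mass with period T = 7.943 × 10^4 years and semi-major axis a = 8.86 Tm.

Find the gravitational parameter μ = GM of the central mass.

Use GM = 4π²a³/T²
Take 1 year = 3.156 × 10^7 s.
T = 7.943 × 10^4 years = 2.50681 × 10^12 s
a = 8.86 Tm = 8.86 × 10^12 m
a³ = 6.95506 × 10^38 m³
T² = 6.2841 × 10^24 s²
GM = 4π² × (6.95506 × 10^38) / (6.2841 × 10^24) = 4.36936 × 10^15 m³/s²
GM ≈ 4.369 × 10^15 m³/s²

Final answer: GM = 4.369 × 10^15 m³/s²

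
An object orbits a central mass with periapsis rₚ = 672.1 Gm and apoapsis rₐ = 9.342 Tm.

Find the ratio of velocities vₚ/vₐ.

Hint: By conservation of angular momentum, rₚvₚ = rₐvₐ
rₚ = 672.1 Gm = 6.721 × 10^11 m
rₐ = 9.342 Tm = 9.342 × 10^12 m
rₚvₚ = rₐvₐ  ⇒  vₚ/vₐ = rₐ/rₚ
vₚ/vₐ = (9.342 × 10^12) / (6.721 × 10^11) = 13.8997

Final answer: vₚ/vₐ = 13.9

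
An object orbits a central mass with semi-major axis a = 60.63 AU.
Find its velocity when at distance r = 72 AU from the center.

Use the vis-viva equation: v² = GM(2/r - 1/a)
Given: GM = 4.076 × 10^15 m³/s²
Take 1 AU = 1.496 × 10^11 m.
a = 60.63 AU = 9.07025 × 10^12 m
r = 72 AU = 1.07712 × 10^13 m
GM = 4.076 × 10^15 m³/s²
2/r − 1/a = 1.8568 × 10^-13 − 1.10251 × 10^-13 = 7.54298 × 10^-14 m⁻¹
v² = GM (2/r − 1/a) = 307.452 m²/s²
v = 17.5343 m/s ≈ 17.53 m/s

Final answer: 17.53 m/s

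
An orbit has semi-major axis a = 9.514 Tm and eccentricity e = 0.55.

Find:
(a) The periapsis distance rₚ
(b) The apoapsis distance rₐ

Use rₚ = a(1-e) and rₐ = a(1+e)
a = 9.514 Tm = 9.514 × 10^12 m
e = 0.55:  1 − e = 0.45,  1 + e = 1.55
(a) rₚ = a(1 − e) = 9.514 × 10^12 m × 0.45 = 4.2813 × 10^12 m ≈ 4.281 Tm
(b) rₐ = a(1 + e) = 9.514 × 10^12 m × 1.55 = 1.47467 × 10^13 m ≈ 14.75 Tm

Final answer:
(a) rₚ = 4.281 Tm
(b) rₐ = 14.75 Tm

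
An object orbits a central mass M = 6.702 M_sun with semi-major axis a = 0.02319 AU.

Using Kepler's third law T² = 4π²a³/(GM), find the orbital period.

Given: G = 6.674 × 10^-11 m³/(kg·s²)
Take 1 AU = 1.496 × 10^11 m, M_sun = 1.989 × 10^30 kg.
M = 6.702 M_sun = 1.33303 × 10^31 kg
GM = G × M = 6.674 × 10^-11 × 1.33303 × 10^31 = 8.89663 × 10^20 m³/s²
a = 0.02319 AU = 3.46922 × 10^9 m
a³ = 4.17539 × 10^28 m³
T = 2π √(a³/GM) = 2π √((4.17539 × 10^28) / (8.89663 × 10^20)) = 2π × 6850.71 s
T = 43044.3 s ≈ 11.96 hours

Final answer: 11.96 hours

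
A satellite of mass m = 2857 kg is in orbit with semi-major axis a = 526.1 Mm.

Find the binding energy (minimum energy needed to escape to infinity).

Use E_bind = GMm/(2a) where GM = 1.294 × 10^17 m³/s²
a = 526.1 Mm = 5.261 × 10^8 m
GM = 1.294 × 10^17 m³/s²
m = 2857 kg
GMm = 1.294 × 10^17 × 2857 = 3.69696 × 10^20 m³·kg/s²
2a = 1.0522 × 10^9 m
E_bind = GMm/(2a) = 3.51355 × 10^11 J ≈ 351.4 GJ

Final answer: 351.4 GJ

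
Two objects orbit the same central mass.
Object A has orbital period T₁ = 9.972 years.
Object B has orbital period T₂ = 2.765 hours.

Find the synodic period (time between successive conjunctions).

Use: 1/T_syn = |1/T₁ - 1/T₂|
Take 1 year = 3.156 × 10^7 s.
T₁ = 9.972 years = 3.14716 × 10^8 s
T₂ = 2.765 hours = 9954 s
1/T₁ = 3.17746 × 10^-9 s⁻¹
1/T₂ = 0.000100462 s⁻¹
|1/T₁ − 1/T₂| = 0.000100459 s⁻¹
T_syn = 1 / |1/T₁ − 1/T₂| = 9954.31 s ≈ 2.765 hours

Final answer: T_syn = 2.765 hours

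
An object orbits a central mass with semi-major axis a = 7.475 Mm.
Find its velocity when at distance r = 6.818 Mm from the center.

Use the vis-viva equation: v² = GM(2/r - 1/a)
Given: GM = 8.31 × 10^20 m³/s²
a = 7.475 Mm = 7.475 × 10^6 m
r = 6.818 Mm = 6.818 × 10^6 m
GM = 8.31 × 10^20 m³/s²
2/r − 1/a = 2.93341 × 10^-7 − 1.33779 × 10^-7 = 1.59562 × 10^-7 m⁻¹
v² = GM (2/r − 1/a) = 1.32596 × 10^14 m²/s²
v = 1.1515 × 10^7 m/s ≈ 1.152 × 10^4 km/s

Final answer: 1.152 × 10^4 km/s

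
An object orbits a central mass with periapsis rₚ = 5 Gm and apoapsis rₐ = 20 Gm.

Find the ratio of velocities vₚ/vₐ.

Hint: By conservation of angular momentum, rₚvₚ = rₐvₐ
rₚ = 5 Gm = 5 × 10^9 m
rₐ = 20 Gm = 2 × 10^10 m
rₚvₚ = rₐvₐ  ⇒  vₚ/vₐ = rₐ/rₚ
vₚ/vₐ = (2 × 10^10) / (5 × 10^9) = 4

Final answer: vₚ/vₐ = 4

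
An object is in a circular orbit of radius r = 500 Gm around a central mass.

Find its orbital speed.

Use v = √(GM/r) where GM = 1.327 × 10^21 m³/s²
r = 500 Gm = 5 × 10^11 m
GM = 1.327 × 10^21 m³/s²
GM/r = (1.327 × 10^21) / (5 × 10^11) = 2.654 × 10^9 m²/s²
v = √(GM/r) = 51517 m/s ≈ 51.52 km/s

Final answer: 51.52 km/s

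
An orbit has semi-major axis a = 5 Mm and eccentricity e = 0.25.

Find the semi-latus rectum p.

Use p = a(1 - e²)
a = 5 Mm = 5 × 10^6 m
e = 0.25,  e² = 0.0625,  1 − e² = 0.9375
p = a(1 − e²) = 5 × 10^6 m × 0.9375 = 4.6875 × 10^6 m ≈ 4.688 Mm

Final answer: p = 4.688 Mm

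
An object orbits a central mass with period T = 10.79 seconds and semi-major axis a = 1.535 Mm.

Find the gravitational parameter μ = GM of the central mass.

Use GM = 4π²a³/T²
T = 10.79 seconds
a = 1.535 Mm = 1.535 × 10^6 m
a³ = 3.61681 × 10^18 m³
T² = 116.424 s²
GM = 4π² × (3.61681 × 10^18) / 116.424 = 1.22643 × 10^18 m³/s²
GM ≈ 1.226 × 10^18 m³/s²

Final answer: GM = 1.226 × 10^18 m³/s²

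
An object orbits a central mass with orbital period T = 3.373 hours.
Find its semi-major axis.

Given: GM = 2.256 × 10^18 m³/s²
T = 3.373 hours = 12142.8 s
GM = 2.256 × 10^18 m³/s²
Kepler's third law: a³ = GM T² / (4π²)
T² = 1.47448 × 10^8 s²
a³ = (2.256 × 10^18) × (1.47448 × 10^8) / (4π²) = 8.42591 × 10^24 m³
a = (a³)^(1/3) = 2.03488 × 10^8 m ≈ 203.5 Mm

Final answer: 203.5 Mm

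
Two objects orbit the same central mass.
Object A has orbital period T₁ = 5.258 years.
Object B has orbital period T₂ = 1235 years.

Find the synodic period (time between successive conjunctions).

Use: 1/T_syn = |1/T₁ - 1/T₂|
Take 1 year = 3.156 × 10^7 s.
T₁ = 5.258 years = 1.65942 × 10^8 s
T₂ = 1235 years = 3.89766 × 10^10 s
1/T₁ = 6.02618 × 10^-9 s⁻¹
1/T₂ = 2.56564 × 10^-11 s⁻¹
|1/T₁ − 1/T₂| = 6.00053 × 10^-9 s⁻¹
T_syn = 1 / |1/T₁ − 1/T₂| = 1.66652 × 10^8 s ≈ 5.28 years

Final answer: T_syn = 5.28 years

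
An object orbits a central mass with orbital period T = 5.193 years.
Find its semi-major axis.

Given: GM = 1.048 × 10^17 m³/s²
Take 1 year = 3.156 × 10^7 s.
T = 5.193 years = 1.63891 × 10^8 s
GM = 1.048 × 10^17 m³/s²
Kepler's third law: a³ = GM T² / (4π²)
T² = 2.68603 × 10^16 s²
a³ = (1.048 × 10^17) × (2.68603 × 10^16) / (4π²) = 7.13037 × 10^31 m³
a = (a³)^(1/3) = 4.14671 × 10^10 m ≈ 41.47 Gm

Final answer: 41.47 Gm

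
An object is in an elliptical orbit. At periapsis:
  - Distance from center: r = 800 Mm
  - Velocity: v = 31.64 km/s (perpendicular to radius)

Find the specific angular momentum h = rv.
r = 800 Mm = 8 × 10^8 m
v = 31.64 km/s = 31640 m/s
h = rv = 8 × 10^8 × 31640 = 2.5312 × 10^13 m²/s ≈ 2.531 × 10^13 m²/s

Final answer: h = 2.531 × 10^13 m²/s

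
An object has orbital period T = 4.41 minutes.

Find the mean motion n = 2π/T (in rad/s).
T = 4.41 minutes = 264.6 s
n = 2π / 264.6 s = 0.023746 rad/s ≈ 0.02375 rad/s

Final answer: n = 0.02375 rad/s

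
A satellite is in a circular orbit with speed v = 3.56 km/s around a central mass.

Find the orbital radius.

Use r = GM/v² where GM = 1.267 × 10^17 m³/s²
v = 3.56 km/s = 3560 m/s
GM = 1.267 × 10^17 m³/s²
v² = 1.26736 × 10^7 m²/s²
r = GM/v² = (1.267 × 10^17) / (1.26736 × 10^7) = 9.99716 × 10^9 m ≈ 9.997 Gm

Final answer: 9.997 Gm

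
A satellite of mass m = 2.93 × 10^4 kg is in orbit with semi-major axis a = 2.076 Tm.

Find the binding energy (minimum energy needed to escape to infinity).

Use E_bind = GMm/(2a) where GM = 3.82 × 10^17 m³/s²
a = 2.076 Tm = 2.076 × 10^12 m
GM = 3.82 × 10^17 m³/s²
m = 2.93 × 10^4 kg
GMm = 3.82 × 10^17 × 29300 = 1.11926 × 10^22 m³·kg/s²
2a = 4.152 × 10^12 m
E_bind = GMm/(2a) = 2.69571 × 10^9 J ≈ 2.696 GJ

Final answer: 2.696 GJ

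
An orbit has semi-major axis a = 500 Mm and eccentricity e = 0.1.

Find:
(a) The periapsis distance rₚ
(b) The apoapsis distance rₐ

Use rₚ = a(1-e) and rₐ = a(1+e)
a = 500 Mm = 5 × 10^8 m
e = 0.1:  1 − e = 0.9,  1 + e = 1.1
(a) rₚ = a(1 − e) = 5 × 10^8 m × 0.9 = 4.5 × 10^8 m ≈ 450 Mm
(b) rₐ = a(1 + e) = 5 × 10^8 m × 1.1 = 5.5 × 10^8 m ≈ 550 Mm

Final answer:
(a) rₚ = 450 Mm
(b) rₐ = 550 Mm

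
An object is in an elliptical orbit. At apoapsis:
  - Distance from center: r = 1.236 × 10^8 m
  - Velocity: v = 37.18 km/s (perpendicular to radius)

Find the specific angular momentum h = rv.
r = 1.236 × 10^8 m
v = 37.18 km/s = 37180 m/s
h = rv = 1.236 × 10^8 × 37180 = 4.59545 × 10^12 m²/s ≈ 4.595 × 10^12 m²/s

Final answer: h = 4.595 × 10^12 m²/s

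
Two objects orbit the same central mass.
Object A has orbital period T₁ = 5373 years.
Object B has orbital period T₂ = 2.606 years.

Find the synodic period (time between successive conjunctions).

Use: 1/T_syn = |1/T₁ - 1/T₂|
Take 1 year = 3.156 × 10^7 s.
T₁ = 5373 years = 1.69572 × 10^11 s
T₂ = 2.606 years = 8.22454 × 10^7 s
1/T₁ = 5.8972 × 10^-12 s⁻¹
1/T₂ = 1.21587 × 10^-8 s⁻¹
|1/T₁ − 1/T₂| = 1.21528 × 10^-8 s⁻¹
T_syn = 1 / |1/T₁ − 1/T₂| = 8.22853 × 10^7 s ≈ 2.607 years

Final answer: T_syn = 2.607 years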